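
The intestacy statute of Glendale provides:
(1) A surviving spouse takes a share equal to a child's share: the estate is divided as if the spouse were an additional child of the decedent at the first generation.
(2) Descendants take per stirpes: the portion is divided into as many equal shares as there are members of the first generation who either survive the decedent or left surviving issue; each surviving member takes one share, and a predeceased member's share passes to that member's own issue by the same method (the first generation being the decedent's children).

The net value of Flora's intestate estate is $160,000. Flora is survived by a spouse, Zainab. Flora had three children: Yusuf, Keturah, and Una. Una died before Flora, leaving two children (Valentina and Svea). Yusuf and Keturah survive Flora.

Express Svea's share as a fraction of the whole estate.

Svea receives 1/8 of the estate.

The spouse counts as an additional share at the children's level, so there are 4 primary shares of $40,000. Zainab takes one such share ($40,000).
The children's combined portion ($120,000) is divided into 3 shares of $40,000: Yusuf and Keturah each take $40,000; Una's $40,000 share passes to Una's issue.
Una's share ($40,000) is divided into 2 shares of $20,000: Valentina and Svea each take $20,000.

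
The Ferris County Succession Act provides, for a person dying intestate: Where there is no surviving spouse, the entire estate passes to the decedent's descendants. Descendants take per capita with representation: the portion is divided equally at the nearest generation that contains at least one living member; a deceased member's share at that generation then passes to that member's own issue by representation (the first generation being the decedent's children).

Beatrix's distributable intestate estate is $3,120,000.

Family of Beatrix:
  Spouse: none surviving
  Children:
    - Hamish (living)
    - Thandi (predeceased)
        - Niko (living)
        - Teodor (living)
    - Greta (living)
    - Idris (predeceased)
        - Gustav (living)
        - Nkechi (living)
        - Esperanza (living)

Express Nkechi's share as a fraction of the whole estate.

The entire $3,120,000 passes to the descendants.
That amount ($3,120,000) is divided into 4 shares of $780,000: Hamish and Greta each take $780,000; Thandi's $780,000 share passes to Thandi's issue; Idris's $780,000 share passes to Idris's issue.
Thandi's share ($780,000) is divided into 2 shares of $390,000: Niko and Teodor each take $390,000.
Idris's share ($780,000) is divided into 3 shares of $260,000: Gustav, Nkechi, and Esperanza each take $260,000.

Nkechi receives 1/12 of the estate.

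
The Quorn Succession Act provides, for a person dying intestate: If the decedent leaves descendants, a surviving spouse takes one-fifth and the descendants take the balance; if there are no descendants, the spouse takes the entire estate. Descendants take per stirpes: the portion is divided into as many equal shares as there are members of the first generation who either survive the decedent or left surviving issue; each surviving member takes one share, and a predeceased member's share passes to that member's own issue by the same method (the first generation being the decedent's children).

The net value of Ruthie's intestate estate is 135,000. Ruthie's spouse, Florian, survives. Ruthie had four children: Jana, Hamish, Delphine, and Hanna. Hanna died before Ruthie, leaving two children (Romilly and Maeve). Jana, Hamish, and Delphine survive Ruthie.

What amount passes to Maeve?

Florian takes one-fifth of 135,000 = 27,000. The remaining 108,000 passes to the descendants.
The descendants' portion (108,000) is divided into 4 shares of 27,000: Jana, Hamish, and Delphine each take 27,000; Hanna's 27,000 share passes to Hanna's issue.
Hanna's share (27,000) is divided into 2 shares of 13,500: Romilly and Maeve each take 13,500.

Maeve receives 13,500.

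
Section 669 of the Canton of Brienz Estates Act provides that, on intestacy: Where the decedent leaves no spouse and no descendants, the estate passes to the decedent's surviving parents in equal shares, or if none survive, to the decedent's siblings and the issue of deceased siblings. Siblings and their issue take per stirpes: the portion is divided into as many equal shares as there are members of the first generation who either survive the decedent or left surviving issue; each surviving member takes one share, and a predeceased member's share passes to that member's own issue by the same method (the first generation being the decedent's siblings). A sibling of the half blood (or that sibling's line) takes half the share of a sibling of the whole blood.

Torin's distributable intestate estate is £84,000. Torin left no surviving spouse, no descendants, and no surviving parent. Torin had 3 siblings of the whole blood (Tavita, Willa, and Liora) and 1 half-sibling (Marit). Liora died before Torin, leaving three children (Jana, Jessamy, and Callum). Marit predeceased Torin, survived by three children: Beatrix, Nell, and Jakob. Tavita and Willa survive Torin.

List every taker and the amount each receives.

The entire £84,000 passes to the siblings and their issue.
Counting each half-blood sibling's line as half a unit, there are 7/2 units in £84,000, so one unit is £24,000. Whole-blood lines (Tavita, Willa, and Liora) take £24,000 each; half-blood lines (Marit) take £12,000 each.
Liora's share (£24,000) is divided into 3 shares of £8,000: Jana, Jessamy, and Callum each take £8,000.
Marit's share (£12,000) is divided into 3 shares of £4,000: Beatrix, Nell, and Jakob each take £4,000.

Tavita: £24,000; Willa: £24,000; Jana: £8,000; Jessamy: £8,000; Callum: £8,000; Beatrix: £4,000; Nell: £4,000; Jakob: £4,000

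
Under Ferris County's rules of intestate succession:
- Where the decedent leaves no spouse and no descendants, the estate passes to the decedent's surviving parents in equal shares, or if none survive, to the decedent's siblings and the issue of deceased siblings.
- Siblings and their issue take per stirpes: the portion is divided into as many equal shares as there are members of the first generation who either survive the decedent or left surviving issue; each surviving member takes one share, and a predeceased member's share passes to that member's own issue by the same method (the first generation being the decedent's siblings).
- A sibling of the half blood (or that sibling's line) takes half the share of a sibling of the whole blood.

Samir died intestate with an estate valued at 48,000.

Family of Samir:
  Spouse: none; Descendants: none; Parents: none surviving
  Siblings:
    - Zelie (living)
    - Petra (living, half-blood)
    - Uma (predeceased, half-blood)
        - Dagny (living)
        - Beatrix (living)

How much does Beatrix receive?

The entire 48,000 passes to the siblings and their issue.
Counting each half-blood sibling's line as half a unit, there are 2 units in 48,000, so one unit is 24,000. Whole-blood lines (Zelie) take 24,000 each; half-blood lines (Petra and Uma) take 12,000 each.
Uma's share (12,000) is divided into 2 shares of 6,000: Dagny and Beatrix each take 6,000.

Beatrix receives 6,000.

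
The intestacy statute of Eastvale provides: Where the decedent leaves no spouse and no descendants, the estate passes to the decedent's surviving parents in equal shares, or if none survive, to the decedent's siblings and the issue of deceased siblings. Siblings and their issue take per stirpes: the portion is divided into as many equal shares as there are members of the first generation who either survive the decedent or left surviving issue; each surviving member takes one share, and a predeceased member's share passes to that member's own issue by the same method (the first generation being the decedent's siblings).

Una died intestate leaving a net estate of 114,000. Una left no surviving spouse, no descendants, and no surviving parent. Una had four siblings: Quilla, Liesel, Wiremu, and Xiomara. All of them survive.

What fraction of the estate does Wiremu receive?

The entire 114,000 passes to the siblings and their issue.
That amount (114,000) is divided into 4 shares of 28,500: Quilla, Liesel, Wiremu, and Xiomara each take 28,500.

Wiremu receives 1/4 of the estate.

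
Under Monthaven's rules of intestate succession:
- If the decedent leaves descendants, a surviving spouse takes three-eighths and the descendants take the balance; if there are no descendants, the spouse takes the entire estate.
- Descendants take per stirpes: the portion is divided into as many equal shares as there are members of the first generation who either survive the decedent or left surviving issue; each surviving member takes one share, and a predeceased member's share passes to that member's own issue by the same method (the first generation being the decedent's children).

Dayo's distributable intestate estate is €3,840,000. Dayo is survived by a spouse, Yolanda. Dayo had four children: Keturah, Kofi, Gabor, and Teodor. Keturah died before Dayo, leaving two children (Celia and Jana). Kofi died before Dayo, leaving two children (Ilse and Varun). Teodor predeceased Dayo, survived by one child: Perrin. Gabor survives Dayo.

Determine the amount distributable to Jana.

Yolanda takes three-eighths of €3,840,000 = €1,440,000. The remaining €2,400,000 passes to the descendants.
The descendants' portion (€2,400,000) is divided into 4 shares of €600,000: Gabor takes €600,000; Keturah's €600,000 share passes to Keturah's issue; Kofi's €600,000 share passes to Kofi's issue; Teodor's €600,000 share passes to Teodor's issue.
Keturah's share (€600,000) is divided into 2 shares of €300,000: Celia and Jana each take €300,000.
Kofi's share (€600,000) is divided into 2 shares of €300,000: Ilse and Varun each take €300,000.
Teodor's share (€600,000) passes entirely to Perrin.

Jana receives €300,000.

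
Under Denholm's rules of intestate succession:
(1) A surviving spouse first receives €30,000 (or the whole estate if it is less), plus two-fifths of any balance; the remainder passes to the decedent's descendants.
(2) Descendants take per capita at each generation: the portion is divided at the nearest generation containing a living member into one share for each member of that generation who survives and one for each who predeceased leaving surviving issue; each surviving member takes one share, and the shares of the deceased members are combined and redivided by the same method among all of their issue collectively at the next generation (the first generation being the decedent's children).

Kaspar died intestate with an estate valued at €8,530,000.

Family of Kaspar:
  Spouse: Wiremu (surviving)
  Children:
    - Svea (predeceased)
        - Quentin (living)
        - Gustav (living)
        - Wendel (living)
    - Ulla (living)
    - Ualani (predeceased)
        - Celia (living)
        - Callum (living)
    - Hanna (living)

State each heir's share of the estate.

Wiremu first takes €30,000, leaving a balance of €8,500,000. Wiremu then takes two-fifths of the balance (€3,400,000), for a total of €3,430,000. The remaining €5,100,000 passes to the descendants.
The descendants' portion (€5,100,000) is divided at the children's generation into 4 shares of €1,275,000. Ulla and Hanna each take €1,275,000. The 2 shares of the deceased (Svea and Ualani) are combined into a pool of €2,550,000.
That pool (€2,550,000) is divided at the grandchildren's generation equally among Quentin, Gustav, Wendel, Celia, and Callum: €510,000 each.

Wiremu: €3,430,000; Quentin: €510,000; Gustav: €510,000; Wendel: €510,000; Ulla: €1,275,000; Celia: €510,000; Callum: €510,000; Hanna: €1,275,000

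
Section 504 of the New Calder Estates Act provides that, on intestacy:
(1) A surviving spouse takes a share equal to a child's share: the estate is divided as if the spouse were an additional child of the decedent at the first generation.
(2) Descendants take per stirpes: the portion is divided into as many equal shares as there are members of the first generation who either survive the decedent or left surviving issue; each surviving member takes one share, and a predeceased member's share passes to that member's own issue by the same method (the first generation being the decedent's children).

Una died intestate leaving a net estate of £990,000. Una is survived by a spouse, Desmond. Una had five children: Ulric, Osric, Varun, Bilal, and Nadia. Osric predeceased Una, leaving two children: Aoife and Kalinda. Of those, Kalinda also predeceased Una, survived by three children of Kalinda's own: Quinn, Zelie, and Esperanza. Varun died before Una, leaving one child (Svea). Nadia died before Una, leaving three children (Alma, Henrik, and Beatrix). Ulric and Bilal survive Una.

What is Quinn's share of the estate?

The spouse counts as an additional share at the children's level, so there are 6 primary shares of £165,000. Desmond takes one such share (£165,000).
The children's combined portion (£825,000) is divided into 5 shares of £165,000: Ulric and Bilal each take £165,000; Osric's £165,000 share passes to Osric's issue; Varun's £165,000 share passes to Varun's issue; Nadia's £165,000 share passes to Nadia's issue.
Osric's share (£165,000) is divided into 2 shares of £82,500: Aoife takes £82,500; Kalinda's £82,500 share passes to Kalinda's issue.
Kalinda's share (£82,500) is divided into 3 shares of £27,500: Quinn, Zelie, and Esperanza each take £27,500.
Varun's share (£165,000) passes entirely to Svea.
Nadia's share (£165,000) is divided into 3 shares of £55,000: Alma, Henrik, and Beatrix each take £55,000.

Quinn receives £27,500.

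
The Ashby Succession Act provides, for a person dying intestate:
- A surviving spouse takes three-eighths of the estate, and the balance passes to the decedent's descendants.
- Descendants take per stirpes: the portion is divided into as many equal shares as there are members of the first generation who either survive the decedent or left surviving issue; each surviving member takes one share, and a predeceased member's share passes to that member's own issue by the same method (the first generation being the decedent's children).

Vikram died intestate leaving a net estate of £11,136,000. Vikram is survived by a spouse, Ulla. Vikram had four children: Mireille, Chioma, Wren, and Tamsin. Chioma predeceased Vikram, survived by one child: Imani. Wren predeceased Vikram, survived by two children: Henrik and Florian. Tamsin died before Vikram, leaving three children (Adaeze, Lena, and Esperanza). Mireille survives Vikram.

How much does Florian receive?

Ulla takes three-eighths of £11,136,000 = £4,176,000. The remaining £6,960,000 passes to the descendants.
The descendants' portion (£6,960,000) is divided into 4 shares of £1,740,000: Mireille takes £1,740,000; Chioma's £1,740,000 share passes to Chioma's issue; Wren's £1,740,000 share passes to Wren's issue; Tamsin's £1,740,000 share passes to Tamsin's issue.
Chioma's share (£1,740,000) passes entirely to Imani.
Wren's share (£1,740,000) is divided into 2 shares of £870,000: Henrik and Florian each take £870,000.
Tamsin's share (£1,740,000) is divided into 3 shares of £580,000: Adaeze, Lena, and Esperanza each take £580,000.

Florian receives £870,000.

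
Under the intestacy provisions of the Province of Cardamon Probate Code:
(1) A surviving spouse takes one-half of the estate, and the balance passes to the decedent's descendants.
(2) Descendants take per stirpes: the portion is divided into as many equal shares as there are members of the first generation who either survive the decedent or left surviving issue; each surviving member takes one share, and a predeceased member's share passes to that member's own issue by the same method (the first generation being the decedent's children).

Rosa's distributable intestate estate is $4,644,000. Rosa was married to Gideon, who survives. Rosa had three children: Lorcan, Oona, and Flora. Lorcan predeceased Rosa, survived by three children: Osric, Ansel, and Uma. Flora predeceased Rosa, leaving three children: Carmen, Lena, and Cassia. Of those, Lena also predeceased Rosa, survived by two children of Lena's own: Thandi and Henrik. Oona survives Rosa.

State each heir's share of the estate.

Gideon takes one-half of $4,644,000 = $2,322,000. The remaining $2,322,000 passes to the descendants.
The descendants' portion ($2,322,000) is divided into 3 shares of $774,000: Oona takes $774,000; Lorcan's $774,000 share passes to Lorcan's issue; Flora's $774,000 share passes to Flora's issue.
Lorcan's share ($774,000) is divided into 3 shares of $258,000: Osric, Ansel, and Uma each take $258,000.
Flora's share ($774,000) is divided into 3 shares of $258,000: Carmen and Cassia each take $258,000; Lena's $258,000 share passes to Lena's issue.
Lena's share ($258,000) is divided into 2 shares of $129,000: Thandi and Henrik each take $129,000.

Gideon: $2,322,000; Osric: $258,000; Ansel: $258,000; Uma: $258,000; Oona: $774,000; Carmen: $258,000; Thandi: $129,000; Henrik: $129,000; Cassia: $258,000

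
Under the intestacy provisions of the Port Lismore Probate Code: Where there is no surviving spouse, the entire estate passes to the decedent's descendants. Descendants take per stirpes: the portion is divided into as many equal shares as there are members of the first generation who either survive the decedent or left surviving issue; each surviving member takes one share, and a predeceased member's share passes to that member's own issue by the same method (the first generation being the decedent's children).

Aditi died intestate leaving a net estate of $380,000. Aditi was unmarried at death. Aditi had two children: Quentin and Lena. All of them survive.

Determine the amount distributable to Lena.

The entire $380,000 passes to the descendants.
That amount ($380,000) is divided into 2 shares of $190,000: Quentin and Lena each take $190,000.

Lena receives $190,000.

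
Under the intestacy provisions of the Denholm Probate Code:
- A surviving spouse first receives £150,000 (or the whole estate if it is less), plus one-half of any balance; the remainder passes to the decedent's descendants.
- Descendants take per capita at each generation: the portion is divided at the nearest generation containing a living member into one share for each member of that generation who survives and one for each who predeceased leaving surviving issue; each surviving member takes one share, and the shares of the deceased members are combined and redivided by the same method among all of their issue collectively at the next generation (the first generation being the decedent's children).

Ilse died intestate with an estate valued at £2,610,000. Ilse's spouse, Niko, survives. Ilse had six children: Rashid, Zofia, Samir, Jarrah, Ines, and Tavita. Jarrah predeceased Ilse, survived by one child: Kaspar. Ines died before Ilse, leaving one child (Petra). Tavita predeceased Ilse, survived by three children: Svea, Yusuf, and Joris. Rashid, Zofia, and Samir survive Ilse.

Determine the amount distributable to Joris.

Joris receives £123,000.

Niko first takes £150,000, leaving a balance of £2,460,000. Niko then takes one-half of the balance (£1,230,000), for a total of £1,380,000. The remaining £1,230,000 passes to the descendants.
The descendants' portion (£1,230,000) is divided at the children's generation into 6 shares of £205,000. Rashid, Zofia, and Samir each take £205,000. The 3 shares of the deceased (Jarrah, Ines, and Tavita) are combined into a pool of £615,000.
That pool (£615,000) is divided at the grandchildren's generation equally among Kaspar, Petra, Svea, Yusuf, and Joris: £123,000 each.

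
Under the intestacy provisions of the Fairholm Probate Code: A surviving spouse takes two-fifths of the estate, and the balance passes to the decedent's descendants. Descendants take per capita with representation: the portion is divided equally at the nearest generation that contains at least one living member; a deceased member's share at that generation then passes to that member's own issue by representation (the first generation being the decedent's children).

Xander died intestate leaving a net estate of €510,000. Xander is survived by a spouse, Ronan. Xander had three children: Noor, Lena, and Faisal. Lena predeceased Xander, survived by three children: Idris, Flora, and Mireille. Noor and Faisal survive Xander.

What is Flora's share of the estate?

Flora receives €34,000.

Ronan takes two-fifths of €510,000 = €204,000. The remaining €306,000 passes to the descendants.
The descendants' portion (€306,000) is divided into 3 shares of €102,000: Noor and Faisal each take €102,000; Lena's €102,000 share passes to Lena's issue.
Lena's share (€102,000) is divided into 3 shares of €34,000: Idris, Flora, and Mireille each take €34,000.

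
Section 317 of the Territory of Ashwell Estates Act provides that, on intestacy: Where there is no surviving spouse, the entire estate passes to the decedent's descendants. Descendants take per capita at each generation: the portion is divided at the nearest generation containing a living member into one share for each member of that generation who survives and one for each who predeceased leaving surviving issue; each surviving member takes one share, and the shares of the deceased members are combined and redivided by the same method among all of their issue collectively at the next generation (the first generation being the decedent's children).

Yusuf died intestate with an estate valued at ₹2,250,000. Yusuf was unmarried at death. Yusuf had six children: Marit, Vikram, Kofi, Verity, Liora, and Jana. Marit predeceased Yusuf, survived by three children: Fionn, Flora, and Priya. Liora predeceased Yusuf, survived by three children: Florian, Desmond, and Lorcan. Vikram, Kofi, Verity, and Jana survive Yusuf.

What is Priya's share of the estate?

The entire ₹2,250,000 passes to the descendants.
That amount (₹2,250,000) is divided at the children's generation into 6 shares of ₹375,000. Vikram, Kofi, Verity, and Jana each take ₹375,000. The 2 shares of the deceased (Marit and Liora) are combined into a pool of ₹750,000.
That pool (₹750,000) is divided at the grandchildren's generation equally among Fionn, Flora, Priya, Florian, Desmond, and Lorcan: ₹125,000 each.

Priya receives ₹125,000.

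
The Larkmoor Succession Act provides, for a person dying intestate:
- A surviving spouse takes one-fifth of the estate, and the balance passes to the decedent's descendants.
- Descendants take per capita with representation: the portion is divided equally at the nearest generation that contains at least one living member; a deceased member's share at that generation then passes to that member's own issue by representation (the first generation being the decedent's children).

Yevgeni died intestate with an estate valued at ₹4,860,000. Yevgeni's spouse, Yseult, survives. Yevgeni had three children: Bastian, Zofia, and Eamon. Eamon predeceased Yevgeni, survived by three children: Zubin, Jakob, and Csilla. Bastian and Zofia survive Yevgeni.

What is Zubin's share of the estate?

Yseult takes one-fifth of ₹4,860,000 = ₹972,000. The remaining ₹3,888,000 passes to the descendants.
The descendants' portion (₹3,888,000) is divided into 3 shares of ₹1,296,000: Bastian and Zofia each take ₹1,296,000; Eamon's ₹1,296,000 share passes to Eamon's issue.
Eamon's share (₹1,296,000) is divided into 3 shares of ₹432,000: Zubin, Jakob, and Csilla each take ₹432,000.

Zubin receives ₹432,000.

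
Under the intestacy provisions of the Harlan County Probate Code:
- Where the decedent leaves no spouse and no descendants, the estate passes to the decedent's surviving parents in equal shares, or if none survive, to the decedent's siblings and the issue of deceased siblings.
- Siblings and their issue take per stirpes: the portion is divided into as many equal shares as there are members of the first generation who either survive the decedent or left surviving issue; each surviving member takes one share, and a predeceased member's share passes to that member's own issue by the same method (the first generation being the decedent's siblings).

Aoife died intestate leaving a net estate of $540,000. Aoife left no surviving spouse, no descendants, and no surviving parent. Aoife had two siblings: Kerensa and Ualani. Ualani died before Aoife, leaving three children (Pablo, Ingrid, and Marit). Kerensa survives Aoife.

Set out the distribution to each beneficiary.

Kerensa: $270,000; Pablo: $90,000; Ingrid: $90,000; Marit: $90,000

The entire $540,000 passes to the siblings and their issue.
That amount ($540,000) is divided into 2 shares of $270,000: Kerensa takes $270,000; Ualani's $270,000 share passes to Ualani's issue.
Ualani's share ($270,000) is divided into 3 shares of $90,000: Pablo, Ingrid, and Marit each take $90,000.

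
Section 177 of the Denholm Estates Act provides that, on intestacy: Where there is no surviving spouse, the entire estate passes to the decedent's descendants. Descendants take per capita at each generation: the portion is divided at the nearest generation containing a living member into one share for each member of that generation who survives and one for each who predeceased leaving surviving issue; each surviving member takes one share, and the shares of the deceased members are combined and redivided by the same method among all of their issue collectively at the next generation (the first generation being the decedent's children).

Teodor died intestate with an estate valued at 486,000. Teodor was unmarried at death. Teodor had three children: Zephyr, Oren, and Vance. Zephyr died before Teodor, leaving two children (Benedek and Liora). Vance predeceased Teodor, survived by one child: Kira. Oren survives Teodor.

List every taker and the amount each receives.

The entire 486,000 passes to the descendants.
That amount (486,000) is divided at the children's generation into 3 shares of 162,000. Oren takes 162,000. The 2 shares of the deceased (Zephyr and Vance) are combined into a pool of 324,000.
That pool (324,000) is divided at the grandchildren's generation equally among Benedek, Liora, and Kira: 108,000 each.

Benedek: 108,000; Liora: 108,000; Oren: 162,000; Kira: 108,000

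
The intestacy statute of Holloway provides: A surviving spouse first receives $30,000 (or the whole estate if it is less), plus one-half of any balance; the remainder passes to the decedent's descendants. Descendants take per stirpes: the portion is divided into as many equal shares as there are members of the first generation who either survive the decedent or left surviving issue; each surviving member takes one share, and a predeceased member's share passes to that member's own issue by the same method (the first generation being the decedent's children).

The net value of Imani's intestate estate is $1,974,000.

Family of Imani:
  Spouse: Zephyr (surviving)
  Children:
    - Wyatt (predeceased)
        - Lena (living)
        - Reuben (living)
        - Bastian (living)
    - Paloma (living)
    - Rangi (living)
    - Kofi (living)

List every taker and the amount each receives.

Zephyr: $1,002,000; Lena: $81,000; Reuben: $81,000; Bastian: $81,000; Paloma: $243,000; Rangi: $243,000; Kofi: $243,000

Zephyr first takes $30,000, leaving a balance of $1,944,000. Zephyr then takes one-half of the balance ($972,000), for a total of $1,002,000. The remaining $972,000 passes to the descendants.
The descendants' portion ($972,000) is divided into 4 shares of $243,000: Paloma, Rangi, and Kofi each take $243,000; Wyatt's $243,000 share passes to Wyatt's issue.
Wyatt's share ($243,000) is divided into 3 shares of $81,000: Lena, Reuben, and Bastian each take $81,000.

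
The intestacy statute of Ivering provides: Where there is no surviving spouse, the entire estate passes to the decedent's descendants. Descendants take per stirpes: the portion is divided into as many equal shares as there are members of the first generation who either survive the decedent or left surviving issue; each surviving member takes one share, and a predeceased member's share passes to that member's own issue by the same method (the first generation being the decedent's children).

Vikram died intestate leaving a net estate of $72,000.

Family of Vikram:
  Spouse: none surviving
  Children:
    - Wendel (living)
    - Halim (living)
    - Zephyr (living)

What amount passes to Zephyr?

Zephyr receives $24,000.

The entire $72,000 passes to the descendants.
That amount ($72,000) is divided into 3 shares of $24,000: Wendel, Halim, and Zephyr each take $24,000.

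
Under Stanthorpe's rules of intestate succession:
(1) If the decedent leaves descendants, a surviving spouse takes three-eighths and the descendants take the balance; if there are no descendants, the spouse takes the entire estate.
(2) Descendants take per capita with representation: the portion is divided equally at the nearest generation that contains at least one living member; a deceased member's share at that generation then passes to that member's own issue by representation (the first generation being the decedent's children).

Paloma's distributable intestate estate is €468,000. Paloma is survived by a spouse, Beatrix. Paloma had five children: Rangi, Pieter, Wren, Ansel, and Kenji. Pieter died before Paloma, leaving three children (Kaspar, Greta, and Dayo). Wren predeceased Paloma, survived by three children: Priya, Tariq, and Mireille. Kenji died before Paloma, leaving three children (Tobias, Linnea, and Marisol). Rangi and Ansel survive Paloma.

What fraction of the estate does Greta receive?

Beatrix takes three-eighths of €468,000 = €175,500. The remaining €292,500 passes to the descendants.
The descendants' portion (€292,500) is divided into 5 shares of €58,500: Rangi and Ansel each take €58,500; Pieter's €58,500 share passes to Pieter's issue; Wren's €58,500 share passes to Wren's issue; Kenji's €58,500 share passes to Kenji's issue.
Pieter's share (€58,500) is divided into 3 shares of €19,500: Kaspar, Greta, and Dayo each take €19,500.
Wren's share (€58,500) is divided into 3 shares of €19,500: Priya, Tariq, and Mireille each take €19,500.
Kenji's share (€58,500) is divided into 3 shares of €19,500: Tobias, Linnea, and Marisol each take €19,500.

Greta receives 1/24 of the estate.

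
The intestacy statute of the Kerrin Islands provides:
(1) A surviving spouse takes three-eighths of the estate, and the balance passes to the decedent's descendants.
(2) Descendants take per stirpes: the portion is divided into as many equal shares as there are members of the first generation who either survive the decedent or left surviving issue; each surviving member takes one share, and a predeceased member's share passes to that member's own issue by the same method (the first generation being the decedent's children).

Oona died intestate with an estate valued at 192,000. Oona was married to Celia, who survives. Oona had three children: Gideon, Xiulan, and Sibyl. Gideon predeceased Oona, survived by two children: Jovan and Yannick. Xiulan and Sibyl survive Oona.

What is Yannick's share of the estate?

Celia takes three-eighths of 192,000 = 72,000. The remaining 120,000 passes to the descendants.
The descendants' portion (120,000) is divided into 3 shares of 40,000: Xiulan and Sibyl each take 40,000; Gideon's 40,000 share passes to Gideon's issue.
Gideon's share (40,000) is divided into 2 shares of 20,000: Jovan and Yannick each take 20,000.

Yannick receives 20,000.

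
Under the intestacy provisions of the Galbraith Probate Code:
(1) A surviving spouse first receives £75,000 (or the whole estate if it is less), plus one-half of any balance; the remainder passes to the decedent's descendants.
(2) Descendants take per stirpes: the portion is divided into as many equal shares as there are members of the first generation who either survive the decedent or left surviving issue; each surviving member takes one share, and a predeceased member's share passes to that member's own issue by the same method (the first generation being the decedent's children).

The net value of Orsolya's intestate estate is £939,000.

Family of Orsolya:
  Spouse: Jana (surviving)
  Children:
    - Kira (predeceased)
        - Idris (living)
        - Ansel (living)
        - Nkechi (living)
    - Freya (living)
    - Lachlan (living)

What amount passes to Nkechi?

Jana first takes £75,000, leaving a balance of £864,000. Jana then takes one-half of the balance (£432,000), for a total of £507,000. The remaining £432,000 passes to the descendants.
The descendants' portion (£432,000) is divided into 3 shares of £144,000: Freya and Lachlan each take £144,000; Kira's £144,000 share passes to Kira's issue.
Kira's share (£144,000) is divided into 3 shares of £48,000: Idris, Ansel, and Nkechi each take £48,000.

Nkechi receives £48,000.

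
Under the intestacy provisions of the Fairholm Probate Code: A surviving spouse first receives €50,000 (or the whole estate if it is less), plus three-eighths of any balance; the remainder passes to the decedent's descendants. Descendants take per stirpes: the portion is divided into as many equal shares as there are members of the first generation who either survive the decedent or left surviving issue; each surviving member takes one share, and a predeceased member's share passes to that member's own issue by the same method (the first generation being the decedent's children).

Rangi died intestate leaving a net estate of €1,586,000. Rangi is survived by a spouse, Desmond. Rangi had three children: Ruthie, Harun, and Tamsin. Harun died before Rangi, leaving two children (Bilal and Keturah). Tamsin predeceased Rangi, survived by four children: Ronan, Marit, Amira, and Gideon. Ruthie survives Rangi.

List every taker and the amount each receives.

Desmond first takes €50,000, leaving a balance of €1,536,000. Desmond then takes three-eighths of the balance (€576,000), for a total of €626,000. The remaining €960,000 passes to the descendants.
The descendants' portion (€960,000) is divided into 3 shares of €320,000: Ruthie takes €320,000; Harun's €320,000 share passes to Harun's issue; Tamsin's €320,000 share passes to Tamsin's issue.
Harun's share (€320,000) is divided into 2 shares of €160,000: Bilal and Keturah each take €160,000.
Tamsin's share (€320,000) is divided into 4 shares of €80,000: Ronan, Marit, Amira, and Gideon each take €80,000.

Desmond: €626,000; Ruthie: €320,000; Bilal: €160,000; Keturah: €160,000; Ronan: €80,000; Marit: €80,000; Amira: €80,000; Gideon: €80,000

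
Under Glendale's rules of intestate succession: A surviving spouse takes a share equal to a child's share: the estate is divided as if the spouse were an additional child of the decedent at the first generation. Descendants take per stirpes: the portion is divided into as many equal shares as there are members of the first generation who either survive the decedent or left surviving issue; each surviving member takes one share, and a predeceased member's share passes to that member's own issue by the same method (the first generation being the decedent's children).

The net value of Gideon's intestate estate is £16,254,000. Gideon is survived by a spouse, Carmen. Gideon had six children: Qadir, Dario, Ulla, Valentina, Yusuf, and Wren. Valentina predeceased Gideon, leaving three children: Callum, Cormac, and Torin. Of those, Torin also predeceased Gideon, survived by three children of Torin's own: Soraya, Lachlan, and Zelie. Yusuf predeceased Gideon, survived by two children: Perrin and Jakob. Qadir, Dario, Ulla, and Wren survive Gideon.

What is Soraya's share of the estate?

Soraya receives £258,000.

The spouse counts as an additional share at the children's level, so there are 7 primary shares of £2,322,000. Carmen takes one such share (£2,322,000).
The children's combined portion (£13,932,000) is divided into 6 shares of £2,322,000: Qadir, Dario, Ulla, and Wren each take £2,322,000; Valentina's £2,322,000 share passes to Valentina's issue; Yusuf's £2,322,000 share passes to Yusuf's issue.
Valentina's share (£2,322,000) is divided into 3 shares of £774,000: Callum and Cormac each take £774,000; Torin's £774,000 share passes to Torin's issue.
Torin's share (£774,000) is divided into 3 shares of £258,000: Soraya, Lachlan, and Zelie each take £258,000.
Yusuf's share (£2,322,000) is divided into 2 shares of £1,161,000: Perrin and Jakob each take £1,161,000.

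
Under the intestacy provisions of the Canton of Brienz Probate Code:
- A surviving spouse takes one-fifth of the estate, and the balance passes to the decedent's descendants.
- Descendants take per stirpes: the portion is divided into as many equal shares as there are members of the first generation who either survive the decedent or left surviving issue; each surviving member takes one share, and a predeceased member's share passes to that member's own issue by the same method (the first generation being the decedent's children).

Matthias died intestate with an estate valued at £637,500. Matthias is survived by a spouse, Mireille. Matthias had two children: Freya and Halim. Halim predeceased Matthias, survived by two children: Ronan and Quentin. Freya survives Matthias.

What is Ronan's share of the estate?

Mireille takes one-fifth of £637,500 = £127,500. The remaining £510,000 passes to the descendants.
The descendants' portion (£510,000) is divided into 2 shares of £255,000: Freya takes £255,000; Halim's £255,000 share passes to Halim's issue.
Halim's share (£255,000) is divided into 2 shares of £127,500: Ronan and Quentin each take £127,500.

Ronan receives £127,500.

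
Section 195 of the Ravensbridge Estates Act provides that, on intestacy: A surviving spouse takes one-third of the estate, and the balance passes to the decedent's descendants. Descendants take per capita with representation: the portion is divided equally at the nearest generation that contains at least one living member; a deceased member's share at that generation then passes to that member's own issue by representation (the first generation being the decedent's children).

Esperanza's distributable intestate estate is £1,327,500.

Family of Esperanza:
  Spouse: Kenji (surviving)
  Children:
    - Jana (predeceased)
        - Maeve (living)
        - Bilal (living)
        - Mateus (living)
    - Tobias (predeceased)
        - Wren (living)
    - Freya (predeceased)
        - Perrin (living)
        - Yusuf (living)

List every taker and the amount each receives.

Kenji takes one-third of £1,327,500 = £442,500. The remaining £885,000 passes to the descendants.
No child survives, so the initial division is made at the grandchildren's generation.
The descendants' portion (£885,000) is divided into 6 shares of £147,500: Maeve, Bilal, Mateus, Wren, Perrin, and Yusuf each take £147,500.

Kenji: £442,500; Maeve: £147,500; Bilal: £147,500; Mateus: £147,500; Wren: £147,500; Perrin: £147,500; Yusuf: £147,500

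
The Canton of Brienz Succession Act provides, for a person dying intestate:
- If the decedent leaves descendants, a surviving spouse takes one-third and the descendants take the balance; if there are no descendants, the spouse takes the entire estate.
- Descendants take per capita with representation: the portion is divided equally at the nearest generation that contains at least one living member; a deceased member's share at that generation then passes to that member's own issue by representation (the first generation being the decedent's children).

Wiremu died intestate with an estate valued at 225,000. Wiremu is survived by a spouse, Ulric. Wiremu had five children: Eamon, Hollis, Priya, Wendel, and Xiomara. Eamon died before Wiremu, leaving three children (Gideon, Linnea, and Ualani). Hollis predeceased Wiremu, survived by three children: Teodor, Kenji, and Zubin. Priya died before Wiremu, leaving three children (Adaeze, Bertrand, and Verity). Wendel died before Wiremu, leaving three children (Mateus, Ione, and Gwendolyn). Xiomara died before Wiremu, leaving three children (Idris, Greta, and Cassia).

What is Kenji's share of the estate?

Kenji receives 10,000.

Ulric takes one-third of 225,000 = 75,000. The remaining 150,000 passes to the descendants.
No child survives, so the initial division is made at the grandchildren's generation.
The descendants' portion (150,000) is divided into 15 shares of 10,000: Gideon, Linnea, Ualani, Teodor, Kenji, Zubin, Adaeze, Bertrand, Verity, Mateus, Ione, Gwendolyn, Idris, Greta, and Cassia each take 10,000.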